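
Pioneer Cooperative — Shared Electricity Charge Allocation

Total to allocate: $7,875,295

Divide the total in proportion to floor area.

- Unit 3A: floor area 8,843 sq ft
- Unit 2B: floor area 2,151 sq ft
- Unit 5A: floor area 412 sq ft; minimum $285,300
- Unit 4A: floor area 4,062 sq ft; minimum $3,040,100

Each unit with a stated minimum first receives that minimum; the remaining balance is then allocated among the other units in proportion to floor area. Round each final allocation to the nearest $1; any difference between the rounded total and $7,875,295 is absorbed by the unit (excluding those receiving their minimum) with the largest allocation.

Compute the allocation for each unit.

Guaranteed amounts: Unit 5A $285,300; Unit 4A $3,040,100. Remaining pool $4,549,895.
Remaining pool split over remaining floor area 10,994: Unit 3A 3,659,698.15 → $3,659,698; Unit 2B 890,196.85 → $890,197.

Unit 3A: $3,659,698 · Unit 2B: $890,197 · Unit 5A: $285,300 · Unit 4A: $3,040,100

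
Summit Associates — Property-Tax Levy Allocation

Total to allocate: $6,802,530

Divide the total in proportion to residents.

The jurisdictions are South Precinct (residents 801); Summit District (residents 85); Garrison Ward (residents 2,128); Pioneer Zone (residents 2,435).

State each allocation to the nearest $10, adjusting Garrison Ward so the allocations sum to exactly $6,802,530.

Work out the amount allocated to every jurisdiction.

Residents total: 5,449.
Pro-rata amounts: South Precinct 801/5,449 × $6,802,530 = 999,968.16; Summit District 85/5,449 × $6,802,530 = 106,113.98; Garrison Ward 2,128/5,449 × $6,802,530 = 2,656,594.58; Pioneer Zone 2,435/5,449 × $6,802,530 = 3,039,853.29.
After rounding ($10): South Precinct $999,970; Summit District $106,110; Garrison Ward $2,656,590; Pioneer Zone $3,039,850. Sum = $6,802,520.
Difference $6,802,530 − $6,802,520 = +$10 applied to Garrison Ward: Garrison Ward becomes $2,656,600.

South Precinct: $999,970 | Summit District: $106,110 | Garrison Ward: $2,656,600 | Pioneer Zone: $3,039,850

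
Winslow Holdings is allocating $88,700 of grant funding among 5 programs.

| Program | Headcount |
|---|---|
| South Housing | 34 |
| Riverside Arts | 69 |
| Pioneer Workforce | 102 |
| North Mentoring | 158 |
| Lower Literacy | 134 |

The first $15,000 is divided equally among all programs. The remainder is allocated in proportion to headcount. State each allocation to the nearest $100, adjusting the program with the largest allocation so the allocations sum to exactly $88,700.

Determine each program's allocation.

South Housing: $8,000; Riverside Arts: $13,200; Pioneer Workforce: $18,100; North Mentoring: $26,500; Lower Literacy: $22,900

First tranche $15,000 split equally: $3,000 each.
Remainder $73,700 by headcount (total 497): South Housing 5,041.85 → $5,000; Riverside Arts 10,231.99 → $10,200; Pioneer Workforce 15,125.55 → $15,100; North Mentoring 23,429.78 → $23,400; Lower Literacy 19,870.82 → $19,900.
Rounding difference +$100 on remainder applied to North Mentoring.
Totals: South Housing $3,000 + $5,000 = $8,000; Riverside Arts $3,000 + $10,200 = $13,200; Pioneer Workforce $3,000 + $15,100 = $18,100; North Mentoring $3,000 + $23,500 = $26,500; Lower Literacy $3,000 + $19,900 = $22,900.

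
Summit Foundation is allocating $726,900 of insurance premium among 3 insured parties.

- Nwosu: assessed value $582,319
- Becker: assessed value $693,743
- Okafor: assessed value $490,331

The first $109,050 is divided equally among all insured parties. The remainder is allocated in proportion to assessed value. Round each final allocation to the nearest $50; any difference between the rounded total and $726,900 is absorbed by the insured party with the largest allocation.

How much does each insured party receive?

Equal tier: $109,050 ÷ 3 = $36,350 apiece.
Remainder $617,850 by assessed value (total 1,766,393): Nwosu 203,683.89 → $203,700; Becker 242,657.84 → $242,650; Okafor 171,508.27 → $171,500.
Totals: Nwosu $36,350 + $203,700 = $240,050; Becker $36,350 + $242,650 = $279,000; Okafor $36,350 + $171,500 = $207,850.

Nwosu: $240,050 | Becker: $279,000 | Okafor: $207,850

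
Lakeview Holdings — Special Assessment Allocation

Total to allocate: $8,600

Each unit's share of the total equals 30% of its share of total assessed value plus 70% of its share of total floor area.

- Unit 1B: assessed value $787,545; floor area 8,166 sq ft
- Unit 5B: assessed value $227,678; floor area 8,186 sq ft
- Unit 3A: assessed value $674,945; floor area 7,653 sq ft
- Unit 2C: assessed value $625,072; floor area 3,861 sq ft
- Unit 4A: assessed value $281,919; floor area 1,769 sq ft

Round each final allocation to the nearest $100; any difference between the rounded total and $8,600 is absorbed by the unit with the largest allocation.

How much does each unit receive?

Totals — assessed value 2,597,159, floor area 29,635.
Combined weights (30% assessed value + 70% floor area): Unit 1B 0.2839; Unit 5B 0.2197; Unit 3A 0.2587; Unit 2C 0.1634; Unit 4A 0.0743.
Unrounded shares: Unit 1B 2,441.17; Unit 5B 1,889.06; Unit 3A 2,225.10; Unit 2C 1,405.26; Unit 4A 639.41.
After rounding ($100): Unit 1B $2,400; Unit 5B $1,900; Unit 3A $2,200; Unit 2C $1,400; Unit 4A $600. Sum = $8,500.
Difference $8,600 − $8,500 = +$100 applied to largest allocation (Unit 1B): Unit 1B becomes $2,500.

Unit 1B: $2,500 · Unit 5B: $1,900 · Unit 3A: $2,200 · Unit 2C: $1,400 · Unit 4A: $600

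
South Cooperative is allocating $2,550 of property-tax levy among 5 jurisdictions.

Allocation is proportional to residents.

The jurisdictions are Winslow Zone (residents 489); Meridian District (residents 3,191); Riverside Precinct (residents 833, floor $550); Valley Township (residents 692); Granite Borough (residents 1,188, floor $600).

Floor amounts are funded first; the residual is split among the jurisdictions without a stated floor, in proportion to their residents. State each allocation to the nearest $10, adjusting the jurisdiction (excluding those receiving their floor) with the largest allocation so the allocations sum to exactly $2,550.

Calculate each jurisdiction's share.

Fund the minimums — Riverside Precinct $550; Granite Borough $600. Balance $1,400.
Balance split over remaining residents 4,372: Winslow Zone 156.59 → $160; Meridian District 1,021.82 → $1,020; Valley Township 221.59 → $220.

Winslow Zone: $160; Meridian District: $1,020; Riverside Precinct: $550; Valley Township: $220; Granite Borough: $600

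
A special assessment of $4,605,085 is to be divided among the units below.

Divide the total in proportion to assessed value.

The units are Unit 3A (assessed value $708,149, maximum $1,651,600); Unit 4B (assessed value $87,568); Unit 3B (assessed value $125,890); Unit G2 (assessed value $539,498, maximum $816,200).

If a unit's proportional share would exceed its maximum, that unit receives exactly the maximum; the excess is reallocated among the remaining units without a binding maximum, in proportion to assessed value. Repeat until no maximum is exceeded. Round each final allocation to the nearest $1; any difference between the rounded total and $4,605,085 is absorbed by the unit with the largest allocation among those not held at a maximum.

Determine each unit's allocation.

Total assessed value = 1,461,105.
Pro-rata shares before constraints: Unit 3A 2,231,931.54; Unit 4B 275,995.28; Unit 3B 396,777.88; Unit G2 1,700,380.29.
Held at cap: Unit 3A ($1,651,600), Unit G2 ($816,200); balance $2,137,285 reallocated over remaining assessed value 213,458.
Redistributed shares: Unit 4B 876,789.69 → $876,790; Unit 3B 1,260,495.31 → $1,260,495.

Unit 3A: $1,651,600 | Unit 4B: $876,790 | Unit 3B: $1,260,495 | Unit G2: $816,200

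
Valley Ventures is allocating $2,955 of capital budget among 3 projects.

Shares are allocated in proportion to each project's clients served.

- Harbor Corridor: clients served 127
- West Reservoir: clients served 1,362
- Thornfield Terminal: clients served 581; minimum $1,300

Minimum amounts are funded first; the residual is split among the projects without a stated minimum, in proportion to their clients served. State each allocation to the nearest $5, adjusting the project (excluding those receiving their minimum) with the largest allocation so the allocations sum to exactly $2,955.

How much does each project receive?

Harbor Corridor: $140 · West Reservoir: $1,515 · Thornfield Terminal: $1,300

Guaranteed amounts: Thornfield Terminal $1,300. Residual $1,655.
Residual split over remaining clients served 1,489: Harbor Corridor 141.16 → $140; West Reservoir 1,513.84 → $1,515.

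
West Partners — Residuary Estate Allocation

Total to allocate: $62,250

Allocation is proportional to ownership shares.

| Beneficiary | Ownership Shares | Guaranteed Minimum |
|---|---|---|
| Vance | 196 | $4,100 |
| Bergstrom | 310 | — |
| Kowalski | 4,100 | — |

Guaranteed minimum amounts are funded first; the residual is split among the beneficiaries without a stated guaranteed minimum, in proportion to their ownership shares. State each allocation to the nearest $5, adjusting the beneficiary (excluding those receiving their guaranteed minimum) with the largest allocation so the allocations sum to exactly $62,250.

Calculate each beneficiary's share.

Vance: $4,100 · Bergstrom: $4,090 · Kowalski: $54,060

Fund the minimums — Vance $4,100. Remaining pool $58,150.
Remaining pool split over remaining ownership shares 4,410: Bergstrom 4,087.64 → $4,090; Kowalski 54,062.36 → $54,060.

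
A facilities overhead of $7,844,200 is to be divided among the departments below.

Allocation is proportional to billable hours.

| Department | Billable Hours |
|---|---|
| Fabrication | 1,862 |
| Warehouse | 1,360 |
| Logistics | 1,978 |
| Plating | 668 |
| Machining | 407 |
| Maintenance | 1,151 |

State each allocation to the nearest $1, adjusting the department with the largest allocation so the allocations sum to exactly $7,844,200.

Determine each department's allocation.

Fabrication: $1,966,860; Warehouse: $1,436,589; Logistics: $2,089,393; Plating: $705,619; Machining: $429,920; Maintenance: $1,215,819

Sum of billable hours: 7,426.
Proportional shares: Fabrication 1,862/7,426 × $7,844,200 = 1,966,859.74; Warehouse 1,360/7,426 × $7,844,200 = 1,436,589.28; Logistics 1,978/7,426 × $7,844,200 = 2,089,392.35; Plating 668/7,426 × $7,844,200 = 705,618.85; Machining 407/7,426 × $7,844,200 = 429,920.47; Maintenance 1,151/7,426 × $7,844,200 = 1,215,819.31.
Rounded to nearest $1: Fabrication $1,966,860; Warehouse $1,436,589; Logistics $2,089,392; Plating $705,619; Machining $429,920; Maintenance $1,215,819. Sum = $7,844,199.
Difference $7,844,200 − $7,844,199 = +$1 applied to largest allocation (Logistics): Logistics becomes $2,089,393.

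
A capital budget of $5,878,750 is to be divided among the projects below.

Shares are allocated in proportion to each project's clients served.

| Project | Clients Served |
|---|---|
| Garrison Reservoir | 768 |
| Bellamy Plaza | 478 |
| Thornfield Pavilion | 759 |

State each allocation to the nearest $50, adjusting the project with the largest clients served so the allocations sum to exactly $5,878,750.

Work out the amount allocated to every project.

Total clients served = 2,005.
Unrounded shares: Garrison Reservoir 768/2,005 × $5,878,750 = 2,251,810.47; Bellamy Plaza 478/2,005 × $5,878,750 = 1,401,517.46; Thornfield Pavilion 759/2,005 × $5,878,750 = 2,225,422.07.
Rounded to nearest $50: Garrison Reservoir $2,251,800; Bellamy Plaza $1,401,500; Thornfield Pavilion $2,225,400. Sum = $5,878,700.
Difference $5,878,750 − $5,878,700 = +$50 applied to largest clients served (Garrison Reservoir): Garrison Reservoir becomes $2,251,850.

Garrison Reservoir: $2,251,850; Bellamy Plaza: $1,401,500; Thornfield Pavilion: $2,225,400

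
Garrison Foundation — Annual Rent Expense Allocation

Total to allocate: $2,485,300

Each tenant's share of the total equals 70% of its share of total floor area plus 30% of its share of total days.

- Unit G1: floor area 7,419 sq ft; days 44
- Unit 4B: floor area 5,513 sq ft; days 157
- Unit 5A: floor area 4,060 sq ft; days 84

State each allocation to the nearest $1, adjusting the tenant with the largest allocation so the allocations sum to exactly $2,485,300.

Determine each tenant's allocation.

Floor area total 16,992; days total 285.
Composite weights (70% floor area + 30% days): Unit G1 0.3519; Unit 4B 0.3924; Unit 5A 0.2557.
Raw shares: Unit G1 874,696.00; Unit 4B 975,171.87; Unit 5A 635,432.14.
After rounding ($1): Unit G1 $874,696; Unit 4B $975,172; Unit 5A $635,432. Sum = $2,485,300.
Rounded total matches; no reconciliation needed.

Unit G1: $874,696 · Unit 4B: $975,172 · Unit 5A: $635,432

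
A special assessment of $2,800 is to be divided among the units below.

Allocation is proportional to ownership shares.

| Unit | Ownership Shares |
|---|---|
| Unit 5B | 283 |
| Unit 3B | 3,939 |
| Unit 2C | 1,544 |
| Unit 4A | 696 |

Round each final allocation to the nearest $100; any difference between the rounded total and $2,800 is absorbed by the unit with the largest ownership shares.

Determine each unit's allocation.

Total ownership shares = 283 + 3,939 + 1,544 + 696 = 6,462.
Raw shares: Unit 5B 122.62; Unit 3B 1,706.78; Unit 2C 669.02; Unit 4A 301.58.
After rounding ($100): Unit 5B $100; Unit 3B $1,700; Unit 2C $700; Unit 4A $300. Sum = $2,800.
Sum already equals the total — no adjustment.

Unit 5B: $100 · Unit 3B: $1,700 · Unit 2C: $700 · Unit 4A: $300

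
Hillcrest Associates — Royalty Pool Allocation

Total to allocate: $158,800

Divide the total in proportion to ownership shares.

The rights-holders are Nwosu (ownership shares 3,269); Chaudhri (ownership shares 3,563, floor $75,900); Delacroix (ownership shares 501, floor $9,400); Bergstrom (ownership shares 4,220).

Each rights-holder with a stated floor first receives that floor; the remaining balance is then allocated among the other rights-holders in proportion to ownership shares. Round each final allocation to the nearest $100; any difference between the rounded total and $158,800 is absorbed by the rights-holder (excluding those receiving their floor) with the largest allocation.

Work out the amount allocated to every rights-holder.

Fund the minimums — Chaudhri $75,900; Delacroix $9,400. Remaining pool $73,500.
Remaining pool split over remaining ownership shares 7,489: Nwosu 32,083.26 → $32,100; Bergstrom 41,416.74 → $41,400.

Nwosu: $32,100 · Chaudhri: $75,900 · Delacroix: $9,400 · Bergstrom: $41,400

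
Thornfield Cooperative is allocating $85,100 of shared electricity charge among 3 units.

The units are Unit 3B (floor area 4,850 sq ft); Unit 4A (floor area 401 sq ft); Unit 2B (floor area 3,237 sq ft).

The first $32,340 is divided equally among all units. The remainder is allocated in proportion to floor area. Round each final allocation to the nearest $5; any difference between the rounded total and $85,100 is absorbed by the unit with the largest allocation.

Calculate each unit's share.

Unit 3B: $40,925 | Unit 4A: $13,275 | Unit 2B: $30,900

First tranche $32,340 split equally: $10,780 each.
Remainder $52,760 by floor area (total 8,488): Unit 3B 30,146.80 → $30,145; Unit 4A 2,492.55 → $2,495; Unit 2B 20,120.66 → $20,120.
Totals: Unit 3B $10,780 + $30,145 = $40,925; Unit 4A $10,780 + $2,495 = $13,275; Unit 2B $10,780 + $20,120 = $30,900.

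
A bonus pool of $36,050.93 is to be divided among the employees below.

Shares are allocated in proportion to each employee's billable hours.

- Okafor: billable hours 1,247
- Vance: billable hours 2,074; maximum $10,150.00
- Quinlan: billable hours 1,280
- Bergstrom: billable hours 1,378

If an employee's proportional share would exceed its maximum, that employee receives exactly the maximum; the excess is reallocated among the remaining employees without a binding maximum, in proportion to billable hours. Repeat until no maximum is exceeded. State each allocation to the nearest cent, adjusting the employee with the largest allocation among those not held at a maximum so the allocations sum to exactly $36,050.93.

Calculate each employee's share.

Okafor: $8,271.05 · Vance: $10,150.00 · Quinlan: $8,489.93 · Bergstrom: $9,139.95

Billable hours total: 5,979.
Pro-rata shares before constraints: Okafor 7,518.9011; Vance 12,505.3736; Quinlan 7,717.8776; Bergstrom 8,308.7776.
Capped: Vance ($10,150.00); residual $25,900.93 reallocated over remaining billable hours 3,905.
Redistributed shares: Okafor 8,271.0524 → $8,271.05; Quinlan 8,489.9335 → $8,489.93; Bergstrom 9,139.9441 → $9,139.94.
Rounding difference +$0.01 applied to Bergstrom → $9,139.95.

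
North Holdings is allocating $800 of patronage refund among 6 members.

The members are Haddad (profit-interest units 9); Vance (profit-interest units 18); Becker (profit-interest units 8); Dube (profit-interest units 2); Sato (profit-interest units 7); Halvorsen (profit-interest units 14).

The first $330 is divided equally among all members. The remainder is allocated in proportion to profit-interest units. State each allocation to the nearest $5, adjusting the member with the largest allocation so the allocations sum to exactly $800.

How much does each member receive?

Haddad: $130 · Vance: $200 · Becker: $120 · Dube: $70 · Sato: $110 · Halvorsen: $170

Equal tier: $330 ÷ 6 = $55 apiece.
Remainder $470 by profit-interest units (total 58): Haddad 72.93 → $75; Vance 145.86 → $145; Becker 64.83 → $65; Dube 16.21 → $15; Sato 56.72 → $55; Halvorsen 113.45 → $115.
Totals: Haddad $55 + $75 = $130; Vance $55 + $145 = $200; Becker $55 + $65 = $120; Dube $55 + $15 = $70; Sato $55 + $55 = $110; Halvorsen $55 + $115 = $170.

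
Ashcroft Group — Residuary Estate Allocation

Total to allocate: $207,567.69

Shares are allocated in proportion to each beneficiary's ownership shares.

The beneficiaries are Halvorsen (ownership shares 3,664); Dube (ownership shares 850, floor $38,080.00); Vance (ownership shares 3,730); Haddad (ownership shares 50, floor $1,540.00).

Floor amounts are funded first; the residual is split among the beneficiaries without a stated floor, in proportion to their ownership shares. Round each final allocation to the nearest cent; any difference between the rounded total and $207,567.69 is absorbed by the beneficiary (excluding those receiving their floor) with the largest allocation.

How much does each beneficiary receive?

Halvorsen: $83,224.28 | Dube: $38,080.00 | Vance: $84,723.41 | Haddad: $1,540.00

Minimums first: Dube $38,080.00; Haddad $1,540.00. Residual $167,947.69.
Residual split over remaining ownership shares 7,394: Halvorsen 83,224.2813 → $83,224.28; Vance 84,723.4087 → $84,723.41.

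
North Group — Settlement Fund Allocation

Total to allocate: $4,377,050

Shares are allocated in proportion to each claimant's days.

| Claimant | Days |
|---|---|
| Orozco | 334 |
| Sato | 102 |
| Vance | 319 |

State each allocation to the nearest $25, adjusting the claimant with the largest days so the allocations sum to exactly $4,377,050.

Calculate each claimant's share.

Orozco: $1,936,350 · Sato: $591,325 · Vance: $1,849,375

Days total: 755.
Pro-rata amounts: Orozco 334/755 × $4,377,050 = 1,936,337.35; Sato 102/755 × $4,377,050 = 591,336.56; Vance 319/755 × $4,377,050 = 1,849,376.09.
At nearest $25: Orozco $1,936,325; Sato $591,325; Vance $1,849,375. Sum = $4,377,025.
Difference $4,377,050 − $4,377,025 = +$25 applied to largest days (Orozco): Orozco becomes $1,936,350.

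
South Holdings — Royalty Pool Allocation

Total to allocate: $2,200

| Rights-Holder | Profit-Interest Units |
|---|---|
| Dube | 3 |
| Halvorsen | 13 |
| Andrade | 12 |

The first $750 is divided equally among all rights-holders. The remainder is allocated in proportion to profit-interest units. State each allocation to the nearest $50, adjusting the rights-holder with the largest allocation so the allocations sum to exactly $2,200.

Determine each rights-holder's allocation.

Dube: $400 · Halvorsen: $950 · Andrade: $850

Equal tier: $750 ÷ 3 = $250 apiece.
Remainder $1,450 by profit-interest units (total 28): Dube 155.36 → $150; Halvorsen 673.21 → $650; Andrade 621.43 → $600.
Rounding difference +$50 on remainder applied to Halvorsen.
Totals: Dube $250 + $150 = $400; Halvorsen $250 + $700 = $950; Andrade $250 + $600 = $850.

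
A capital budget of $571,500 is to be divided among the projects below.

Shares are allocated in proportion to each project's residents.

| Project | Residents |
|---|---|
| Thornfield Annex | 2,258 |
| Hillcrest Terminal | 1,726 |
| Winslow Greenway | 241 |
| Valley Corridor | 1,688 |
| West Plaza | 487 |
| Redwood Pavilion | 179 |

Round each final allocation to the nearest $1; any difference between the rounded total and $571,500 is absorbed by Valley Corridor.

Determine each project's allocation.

Thornfield Annex: $196,146 | Hillcrest Terminal: $149,933 | Winslow Greenway: $20,935 | Valley Corridor: $146,633 | West Plaza: $42,304 | Redwood Pavilion: $15,549

Residents total: 6,579.
Unrounded shares: Thornfield Annex 2,258/6,579 × $571,500 = 196,146.37; Hillcrest Terminal 1,726/6,579 × $571,500 = 149,932.97; Winslow Greenway 241/6,579 × $571,500 = 20,935.02; Valley Corridor 1,688/6,579 × $571,500 = 146,632.01; West Plaza 487/6,579 × $571,500 = 42,304.38; Redwood Pavilion 179/6,579 × $571,500 = 15,549.25.
After rounding ($1): Thornfield Annex $196,146; Hillcrest Terminal $149,933; Winslow Greenway $20,935; Valley Corridor $146,632; West Plaza $42,304; Redwood Pavilion $15,549. Sum = $571,499.
Difference $571,500 − $571,499 = +$1 applied to Valley Corridor: Valley Corridor becomes $146,633.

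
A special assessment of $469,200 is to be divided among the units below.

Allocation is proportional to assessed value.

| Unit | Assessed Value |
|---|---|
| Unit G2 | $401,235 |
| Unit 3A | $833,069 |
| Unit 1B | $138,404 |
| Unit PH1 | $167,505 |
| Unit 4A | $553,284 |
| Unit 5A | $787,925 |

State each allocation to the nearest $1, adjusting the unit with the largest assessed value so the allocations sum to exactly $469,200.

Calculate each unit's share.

Unit G2: $65,336 · Unit 3A: $135,653 · Unit 1B: $22,537 · Unit PH1: $27,276 · Unit 4A: $90,095 · Unit 5A: $128,303

Total assessed value = 401,235 + 833,069 + 138,404 + 167,505 + 553,284 + 787,925 = 2,881,422.
Unrounded shares: Unit G2 65,335.61; Unit 3A 135,653.85; Unit 1B 22,537.19; Unit PH1 27,275.89; Unit 4A 90,094.70; Unit 5A 128,302.77.
After rounding ($1): Unit G2 $65,336; Unit 3A $135,654; Unit 1B $22,537; Unit PH1 $27,276; Unit 4A $90,095; Unit 5A $128,303. Sum = $469,201.
Difference $469,200 − $469,201 = −$1 applied to largest assessed value (Unit 3A): Unit 3A becomes $135,653.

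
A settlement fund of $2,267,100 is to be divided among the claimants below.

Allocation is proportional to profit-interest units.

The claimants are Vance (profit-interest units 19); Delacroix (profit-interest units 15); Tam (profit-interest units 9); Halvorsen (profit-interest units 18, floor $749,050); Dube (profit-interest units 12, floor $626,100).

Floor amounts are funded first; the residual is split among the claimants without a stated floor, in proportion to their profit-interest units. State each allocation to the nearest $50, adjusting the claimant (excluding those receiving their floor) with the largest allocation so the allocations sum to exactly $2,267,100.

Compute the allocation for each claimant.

Minimums first: Halvorsen $749,050; Dube $626,100. Balance $891,950.
Balance split over remaining profit-interest units 43: Vance 394,117.44 → $394,100; Delacroix 311,145.35 → $311,150; Tam 186,687.21 → $186,700.

Vance: $394,100 · Delacroix: $311,150 · Tam: $186,700 · Halvorsen: $749,050 · Dube: $626,100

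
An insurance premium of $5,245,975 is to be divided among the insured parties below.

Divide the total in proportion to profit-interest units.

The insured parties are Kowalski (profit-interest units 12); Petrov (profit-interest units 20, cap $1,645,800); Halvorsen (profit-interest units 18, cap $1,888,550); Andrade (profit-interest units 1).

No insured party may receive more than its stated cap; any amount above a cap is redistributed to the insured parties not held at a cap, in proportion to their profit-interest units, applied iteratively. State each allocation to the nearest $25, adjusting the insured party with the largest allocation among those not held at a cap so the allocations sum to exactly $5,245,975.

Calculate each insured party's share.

Sum of profit-interest units: 51.
Pro-rata shares before constraints: Kowalski 1,234,347.06; Petrov 2,057,245.10; Halvorsen 1,851,520.59; Andrade 102,862.25.
Capped: Petrov ($1,645,800); balance $3,600,175 reallocated over remaining profit-interest units 31.
Capped: Halvorsen ($1,888,550); balance $1,711,625 reallocated over remaining profit-interest units 13.
Remaining shares: Kowalski 1,579,961.54 → $1,579,950; Andrade 131,663.46 → $131,675.

Kowalski: $1,579,950 | Petrov: $1,645,800 | Halvorsen: $1,888,550 | Andrade: $131,675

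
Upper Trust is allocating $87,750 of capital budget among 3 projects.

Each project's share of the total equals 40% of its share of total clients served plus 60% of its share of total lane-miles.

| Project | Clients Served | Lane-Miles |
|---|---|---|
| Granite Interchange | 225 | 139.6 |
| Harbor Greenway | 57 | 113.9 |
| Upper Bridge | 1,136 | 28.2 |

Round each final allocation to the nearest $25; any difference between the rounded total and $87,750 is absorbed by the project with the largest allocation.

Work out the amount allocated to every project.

Clients served total 1,418; lane-miles total 281.7.
Blended shares (40% clients served + 60% lane-miles): Granite Interchange 0.3608; Harbor Greenway 0.2587; Upper Bridge 0.3805.
Proportional shares: Granite Interchange 31,660.84; Harbor Greenway 22,698.95; Upper Bridge 33,390.21.
Rounded to nearest $25: Granite Interchange $31,650; Harbor Greenway $22,700; Upper Bridge $33,400. Sum = $87,750.
Sum already equals the total — no adjustment.

Granite Interchange: $31,650 · Harbor Greenway: $22,700 · Upper Bridge: $33,400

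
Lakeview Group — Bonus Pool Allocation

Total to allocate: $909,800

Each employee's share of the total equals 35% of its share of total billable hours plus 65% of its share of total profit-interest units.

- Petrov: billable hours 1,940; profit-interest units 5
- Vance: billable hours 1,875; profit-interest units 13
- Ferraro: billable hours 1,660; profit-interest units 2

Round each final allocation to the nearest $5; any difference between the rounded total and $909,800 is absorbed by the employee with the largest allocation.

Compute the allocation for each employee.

Totals — billable hours 5,475, profit-interest units 20.
Composite weights (35% billable hours + 65% profit-interest units): Petrov 0.2865; Vance 0.5424; Ferraro 0.1711.
Proportional shares: Petrov 260,674.32; Vance 493,441.87; Ferraro 155,683.81.
After rounding ($5): Petrov $260,675; Vance $493,440; Ferraro $155,685. Sum = $909,800.
Sum already equals the total — no adjustment.

Petrov: $260,675 | Vance: $493,440 | Ferraro: $155,685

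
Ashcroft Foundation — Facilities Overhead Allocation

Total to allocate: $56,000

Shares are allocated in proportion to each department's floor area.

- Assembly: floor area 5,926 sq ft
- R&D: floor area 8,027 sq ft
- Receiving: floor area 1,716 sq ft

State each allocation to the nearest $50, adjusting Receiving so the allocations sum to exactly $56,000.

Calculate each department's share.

Assembly: $21,200 | R&D: $28,700 | Receiving: $6,100

Total floor area = 15,669.
Proportional shares: Assembly 5,926/15,669 × $56,000 = 21,179.14; R&D 8,027/15,669 × $56,000 = 28,687.98; Receiving 1,716/15,669 × $56,000 = 6,132.87.
After rounding ($50): Assembly $21,200; R&D $28,700; Receiving $6,150. Sum = $56,050.
Difference $56,000 − $56,050 = −$50 applied to Receiving: Receiving becomes $6,100.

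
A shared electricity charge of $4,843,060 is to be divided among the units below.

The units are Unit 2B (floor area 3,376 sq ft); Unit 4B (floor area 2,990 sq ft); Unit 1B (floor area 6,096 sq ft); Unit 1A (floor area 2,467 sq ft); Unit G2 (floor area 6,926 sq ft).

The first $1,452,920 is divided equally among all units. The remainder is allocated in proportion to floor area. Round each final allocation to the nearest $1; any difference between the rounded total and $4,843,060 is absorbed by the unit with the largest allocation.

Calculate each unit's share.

Unit 2B: $814,268 | Unit 4B: $754,392 | Unit 1B: $1,236,193 | Unit 1A: $673,264 | Unit G2: $1,364,943

First tranche $1,452,920 split equally: $290,584 each.
Remainder $3,390,140 by floor area (total 21,855): Unit 2B 523,683.95 → $523,684; Unit 4B 463,807.76 → $463,808; Unit 1B 945,609.40 → $945,609; Unit 1A 382,680.18 → $382,680; Unit G2 1,074,358.71 → $1,074,359.
Totals: Unit 2B $290,584 + $523,684 = $814,268; Unit 4B $290,584 + $463,808 = $754,392; Unit 1B $290,584 + $945,609 = $1,236,193; Unit 1A $290,584 + $382,680 = $673,264; Unit G2 $290,584 + $1,074,359 = $1,364,943.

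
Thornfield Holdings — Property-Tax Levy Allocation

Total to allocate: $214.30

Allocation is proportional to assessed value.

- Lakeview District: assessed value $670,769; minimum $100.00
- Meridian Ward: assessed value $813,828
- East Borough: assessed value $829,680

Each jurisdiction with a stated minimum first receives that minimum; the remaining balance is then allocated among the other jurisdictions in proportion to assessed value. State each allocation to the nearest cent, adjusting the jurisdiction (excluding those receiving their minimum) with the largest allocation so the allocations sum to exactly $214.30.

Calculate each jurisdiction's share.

Lakeview District: $100.00 | Meridian Ward: $56.60 | East Borough: $57.70

Guaranteed amounts: Lakeview District $100.00. Balance $114.30.
Balance split over remaining assessed value 1,643,508: Meridian Ward 56.5988 → $56.60; East Borough 57.7012 → $57.70.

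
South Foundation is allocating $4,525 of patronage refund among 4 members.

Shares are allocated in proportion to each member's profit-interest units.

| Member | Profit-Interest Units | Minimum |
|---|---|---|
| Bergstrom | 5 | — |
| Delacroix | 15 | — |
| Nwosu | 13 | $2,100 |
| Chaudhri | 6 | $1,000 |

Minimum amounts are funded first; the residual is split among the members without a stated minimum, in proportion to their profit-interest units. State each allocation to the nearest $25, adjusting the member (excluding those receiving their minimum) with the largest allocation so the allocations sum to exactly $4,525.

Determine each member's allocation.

Fund the minimums — Nwosu $2,100; Chaudhri $1,000. Remaining pool $1,425.
Remaining pool split over remaining profit-interest units 20: Bergstrom 356.25 → $350; Delacroix 1,068.75 → $1,075.

Bergstrom: $350 | Delacroix: $1,075 | Nwosu: $2,100 | Chaudhri: $1,000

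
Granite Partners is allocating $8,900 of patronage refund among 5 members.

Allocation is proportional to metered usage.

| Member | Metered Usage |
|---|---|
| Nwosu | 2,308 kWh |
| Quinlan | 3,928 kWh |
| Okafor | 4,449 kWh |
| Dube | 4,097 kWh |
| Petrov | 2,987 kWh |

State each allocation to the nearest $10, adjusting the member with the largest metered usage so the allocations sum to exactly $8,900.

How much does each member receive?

Nwosu: $1,160 | Quinlan: $1,970 | Okafor: $2,220 | Dube: $2,050 | Petrov: $1,500

Sum of metered usage: 17,769.
Raw shares: Nwosu 2,308/17,769 × $8,900 = 1,156.01; Quinlan 3,928/17,769 × $8,900 = 1,967.43; Okafor 4,449/17,769 × $8,900 = 2,228.38; Dube 4,097/17,769 × $8,900 = 2,052.07; Petrov 2,987/17,769 × $8,900 = 1,496.11.
After rounding ($10): Nwosu $1,160; Quinlan $1,970; Okafor $2,230; Dube $2,050; Petrov $1,500. Sum = $8,910.
Difference $8,900 − $8,910 = −$10 applied to largest metered usage (Okafor): Okafor becomes $2,220.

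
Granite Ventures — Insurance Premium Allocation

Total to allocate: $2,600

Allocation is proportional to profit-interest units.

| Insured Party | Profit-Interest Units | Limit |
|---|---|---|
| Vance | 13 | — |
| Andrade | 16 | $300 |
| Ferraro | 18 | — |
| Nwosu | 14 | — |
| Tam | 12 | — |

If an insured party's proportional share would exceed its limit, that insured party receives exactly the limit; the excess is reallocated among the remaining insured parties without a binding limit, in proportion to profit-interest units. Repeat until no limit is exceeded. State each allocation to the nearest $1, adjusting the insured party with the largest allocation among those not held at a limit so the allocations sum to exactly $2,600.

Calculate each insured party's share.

Vance: $525 | Andrade: $300 | Ferraro: $726 | Nwosu: $565 | Tam: $484

Sum of profit-interest units: 73.
Unconstrained shares: Vance 463.01; Andrade 569.86; Ferraro 641.10; Nwosu 498.63; Tam 427.40.
Cap binds for Andrade ($300); remaining pool $2,300 reallocated over remaining profit-interest units 57.
Remaining shares: Vance 524.56 → $525; Ferraro 726.32 → $726; Nwosu 564.91 → $565; Tam 484.21 → $484.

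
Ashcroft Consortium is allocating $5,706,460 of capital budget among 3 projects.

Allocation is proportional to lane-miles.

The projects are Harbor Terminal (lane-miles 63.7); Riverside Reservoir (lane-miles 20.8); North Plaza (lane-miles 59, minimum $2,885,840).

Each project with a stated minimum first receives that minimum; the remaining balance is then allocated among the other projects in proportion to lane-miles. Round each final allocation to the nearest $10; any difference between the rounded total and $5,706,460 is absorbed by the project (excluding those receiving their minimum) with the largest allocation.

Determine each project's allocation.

Minimums first: North Plaza $2,885,840. Balance $2,820,620.
Balance split over remaining lane-miles 84.5: Harbor Terminal 2,126,313.54 → $2,126,310; Riverside Reservoir 694,306.46 → $694,310.

Harbor Terminal: $2,126,310 · Riverside Reservoir: $694,310 · North Plaza: $2,885,840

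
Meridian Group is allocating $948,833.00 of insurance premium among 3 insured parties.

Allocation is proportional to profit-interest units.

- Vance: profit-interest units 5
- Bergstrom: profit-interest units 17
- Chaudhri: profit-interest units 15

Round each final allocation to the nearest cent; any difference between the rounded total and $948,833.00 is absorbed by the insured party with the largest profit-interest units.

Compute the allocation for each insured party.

Profit-interest units total: 5 + 17 + 15 = 37.
Unrounded shares: Vance 128,220.6757; Bergstrom 435,950.2973; Chaudhri 384,662.0270.
At nearest cent: Vance $128,220.68; Bergstrom $435,950.30; Chaudhri $384,662.03. Sum = $948,833.01.
Difference $948,833.00 − $948,833.01 = −$0.01 applied to largest profit-interest units (Bergstrom): Bergstrom becomes $435,950.29.

Vance: $128,220.68; Bergstrom: $435,950.29; Chaudhri: $384,662.03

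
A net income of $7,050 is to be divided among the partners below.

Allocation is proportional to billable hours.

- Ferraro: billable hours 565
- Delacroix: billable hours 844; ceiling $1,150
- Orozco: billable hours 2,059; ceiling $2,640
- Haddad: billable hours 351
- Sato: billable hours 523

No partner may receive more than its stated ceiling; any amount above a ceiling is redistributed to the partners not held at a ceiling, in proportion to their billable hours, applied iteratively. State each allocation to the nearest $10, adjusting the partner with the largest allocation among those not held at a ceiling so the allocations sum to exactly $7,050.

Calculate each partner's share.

Billable hours total: 4,342.
Pro-rata shares before constraints: Ferraro 917.38; Delacroix 1,370.38; Orozco 3,343.15; Haddad 569.91; Sato 849.18.
Cap binds for Delacroix ($1,150), Orozco ($2,640); residual $3,260 reallocated over remaining billable hours 1,439.
Shares after redistribution: Ferraro 1,279.99 → $1,280; Haddad 795.18 → $800; Sato 1,184.84 → $1,180.

Ferraro: $1,280; Delacroix: $1,150; Orozco: $2,640; Haddad: $800; Sato: $1,180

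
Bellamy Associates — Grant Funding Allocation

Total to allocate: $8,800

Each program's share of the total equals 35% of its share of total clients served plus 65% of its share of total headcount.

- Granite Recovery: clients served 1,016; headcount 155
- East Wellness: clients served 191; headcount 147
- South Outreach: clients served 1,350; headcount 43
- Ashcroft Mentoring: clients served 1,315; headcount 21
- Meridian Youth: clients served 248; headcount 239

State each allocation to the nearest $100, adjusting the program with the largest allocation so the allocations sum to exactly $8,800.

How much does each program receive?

Granite Recovery: $2,200 | East Wellness: $1,500 | South Outreach: $1,400 | Ashcroft Mentoring: $1,200 | Meridian Youth: $2,500

Clients served total 4,120; headcount total 605.
Combined weights (35% clients served + 65% headcount): Granite Recovery 0.2528; East Wellness 0.1742; South Outreach 0.1609; Ashcroft Mentoring 0.1343; Meridian Youth 0.2778.
Proportional shares: Granite Recovery 2,224.99; East Wellness 1,532.60; South Outreach 1,415.77; Ashcroft Mentoring 1,181.60; Meridian Youth 2,445.03.
Rounded to nearest $100: Granite Recovery $2,200; East Wellness $1,500; South Outreach $1,400; Ashcroft Mentoring $1,200; Meridian Youth $2,400. Sum = $8,700.
Difference $8,800 − $8,700 = +$100 applied to largest allocation (Meridian Youth): Meridian Youth becomes $2,500.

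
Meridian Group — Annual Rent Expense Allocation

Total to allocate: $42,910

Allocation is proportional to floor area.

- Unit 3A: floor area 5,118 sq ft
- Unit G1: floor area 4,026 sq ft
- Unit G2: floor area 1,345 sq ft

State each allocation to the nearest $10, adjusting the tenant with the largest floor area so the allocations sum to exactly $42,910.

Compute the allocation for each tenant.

Unit 3A: $20,940; Unit G1: $16,470; Unit G2: $5,500

Floor area total: 5,118 + 4,026 + 1,345 = 10,489.
Raw shares: Unit 3A 20,937.49; Unit G1 16,470.17; Unit G2 5,502.33.
At nearest $10: Unit 3A $20,940; Unit G1 $16,470; Unit G2 $5,500. Sum = $42,910.
No rounding difference to absorb.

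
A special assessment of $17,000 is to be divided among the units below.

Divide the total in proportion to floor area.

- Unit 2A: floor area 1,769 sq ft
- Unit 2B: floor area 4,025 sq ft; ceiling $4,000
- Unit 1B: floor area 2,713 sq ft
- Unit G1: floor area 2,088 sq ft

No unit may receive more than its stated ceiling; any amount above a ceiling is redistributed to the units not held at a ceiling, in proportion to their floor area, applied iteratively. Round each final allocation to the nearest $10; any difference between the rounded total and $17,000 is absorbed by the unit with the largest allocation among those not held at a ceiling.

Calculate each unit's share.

Floor area total: 10,595.
Pro-rata shares before constraints: Unit 2A 2,838.41; Unit 2B 6,458.24; Unit 1B 4,353.09; Unit G1 3,350.26.
Capped: Unit 2B ($4,000); balance $13,000 reallocated over remaining floor area 6,570.
Redistributed shares: Unit 2A 3,500.30 → $3,500; Unit 1B 5,368.19 → $5,370; Unit G1 4,131.51 → $4,130.

Unit 2A: $3,500 · Unit 2B: $4,000 · Unit 1B: $5,370 · Unit G1: $4,130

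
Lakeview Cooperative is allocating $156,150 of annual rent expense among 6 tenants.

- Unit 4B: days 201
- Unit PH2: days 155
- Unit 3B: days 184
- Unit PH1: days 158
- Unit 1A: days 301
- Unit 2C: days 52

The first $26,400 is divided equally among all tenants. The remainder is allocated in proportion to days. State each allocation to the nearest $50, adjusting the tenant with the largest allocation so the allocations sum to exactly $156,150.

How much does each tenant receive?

Unit 4B: $29,200 | Unit PH2: $23,550 | Unit 3B: $27,100 | Unit PH1: $23,900 | Unit 1A: $41,600 | Unit 2C: $10,800

Equal tier: $26,400 ÷ 6 = $4,400 apiece.
Remainder $129,750 by days (total 1,051): Unit 4B 24,814.22 → $24,800; Unit PH2 19,135.35 → $19,150; Unit 3B 22,715.51 → $22,700; Unit PH1 19,505.71 → $19,500; Unit 1A 37,159.61 → $37,150; Unit 2C 6,419.60 → $6,400.
Rounding difference +$50 on remainder applied to Unit 1A.
Totals: Unit 4B $4,400 + $24,800 = $29,200; Unit PH2 $4,400 + $19,150 = $23,550; Unit 3B $4,400 + $22,700 = $27,100; Unit PH1 $4,400 + $19,500 = $23,900; Unit 1A $4,400 + $37,200 = $41,600; Unit 2C $4,400 + $6,400 = $10,800.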